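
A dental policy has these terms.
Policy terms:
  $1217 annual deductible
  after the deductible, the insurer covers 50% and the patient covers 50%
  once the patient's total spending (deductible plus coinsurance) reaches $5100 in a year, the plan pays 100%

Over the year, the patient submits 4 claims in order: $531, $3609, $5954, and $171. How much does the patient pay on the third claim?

$2421.50

Bill 1, $531: all of it applies to the deductible. Cost to patient: $531. OOP to date $531.
Bill 2, $3609: deductible takes $686, $2923 remains; coinsurance $2923 × 50% = $1461.50. Cost to patient: $2147.50. OOP to date $2678.50.
Bill 3, $5954: deductible met; 50% of $5954 = $2977. OOP would hit $5655.50 > $5100, so the cap limits the patient to $5100 − $2678.50 = $2421.50.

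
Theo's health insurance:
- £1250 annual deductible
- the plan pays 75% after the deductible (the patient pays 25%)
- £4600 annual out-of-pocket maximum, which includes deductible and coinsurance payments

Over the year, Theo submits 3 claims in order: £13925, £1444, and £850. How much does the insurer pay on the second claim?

Claim 1 (£13925): deductible takes £1250, £12675 remains; 25% of £12675 = £3168.75. Patient pays £4418.75; OOP now £4418.75. Plan pays £13925 − £4418.75 = £9506.25.
Claim 2 (£1444): deductible already satisfied, so patient's share is 25% × £1444 = £361. OOP would hit £4779.75 > £4600, so the cap limits the patient to £4600 − £4418.75 = £181.25. Plan pays £1444 − £181.25 = £1262.75.

£1262.75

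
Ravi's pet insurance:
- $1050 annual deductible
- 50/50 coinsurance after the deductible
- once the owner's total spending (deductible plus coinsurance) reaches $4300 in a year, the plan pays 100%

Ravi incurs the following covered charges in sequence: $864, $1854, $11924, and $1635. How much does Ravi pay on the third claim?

Bill 1, $864: all of it applies to the deductible. Cost to owner: $864. OOP to date $864.
Bill 2, $1854: $186 to deductible, leaving $1668; owner's 50% is $834. Cost to owner: $1020. OOP to date $1884.
Bill 3, $11924: deductible met; 50% of $11924 = $5962. OOP would hit $7846 > $4300, so the cap limits the owner to $4300 − $1884 = $2416.

$2416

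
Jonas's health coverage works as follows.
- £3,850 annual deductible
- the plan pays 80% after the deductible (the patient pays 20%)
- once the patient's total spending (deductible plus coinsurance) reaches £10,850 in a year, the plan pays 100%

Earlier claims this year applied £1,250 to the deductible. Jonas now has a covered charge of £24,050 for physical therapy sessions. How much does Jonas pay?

Deductible still to meet: £3,850 − £1,250 = £2,600.
The remaining £21,450 (= £24,050 − £2,600) moves to coinsurance.
20% of £21,450 = £4,290 falls to the patient.
That puts the patient's cost at £2,600 + £4,290 = £6,890 before any cap.
Cumulative spending £1,250 + £6,890 = £8,140 stays under the £10,850 maximum.

£6,890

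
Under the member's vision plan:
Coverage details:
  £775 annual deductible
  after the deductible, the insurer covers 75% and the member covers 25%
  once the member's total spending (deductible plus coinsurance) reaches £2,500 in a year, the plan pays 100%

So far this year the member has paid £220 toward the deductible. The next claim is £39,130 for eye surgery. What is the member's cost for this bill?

Deductible still to meet: £775 − £220 = £555.
After the £555 deductible portion, £39,130 − £555 = £38,575 is subject to coinsurance.
25% of £38,575 = £9,643.75 falls to the member.
Member responsibility before any cap: £555 + £9,643.75 = £10,198.75.
Year-to-date out-of-pocket would reach £220 + £10,198.75 = £10,418.75, above the £2,500 maximum, so the member pays only £2,500 − £220 = £2,280.

£2,280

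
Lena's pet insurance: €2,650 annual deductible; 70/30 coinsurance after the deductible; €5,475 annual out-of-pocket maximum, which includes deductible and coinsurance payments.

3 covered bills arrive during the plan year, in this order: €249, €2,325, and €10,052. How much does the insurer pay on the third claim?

€7,151

Bill 1, €249: all of it applies to the deductible. Cost to owner: €249. OOP to date €249. Plan pays €249 − €249 = €0.
Bill 2, €2,325: entire amount goes to the deductible. Owner owes €2,325 (running OOP €2,574). Plan pays €2,325 − €2,325 = €0.
Bill 3, €10,052: €76 to deductible, leaving €9,976; 30% of €9,976 = €2,992.80. Together that's €76 + €2,992.80 = €3,068.80. Adding that to €2,574 gives €5,642.80, past the €5,475 cap; owner pays only €5,475 − €2,574 = €2,901. Plan pays €10,052 − €2,901 = €7,151.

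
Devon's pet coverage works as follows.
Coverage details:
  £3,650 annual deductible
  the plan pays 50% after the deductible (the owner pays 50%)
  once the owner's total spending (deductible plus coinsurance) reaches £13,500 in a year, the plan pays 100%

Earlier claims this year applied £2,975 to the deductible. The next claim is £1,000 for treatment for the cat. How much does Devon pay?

£837.50

£2,975 of the £3,650 deductible is already met, leaving £675.
That leaves £1,000 − £675 = £325 for coinsurance.
50% of £325 = £162.50 falls to the owner.
That puts the owner's cost at £675 + £162.50 = £837.50 before any cap.
Cumulative spending £2,975 + £837.50 = £3,812.50 stays under the £13,500 maximum.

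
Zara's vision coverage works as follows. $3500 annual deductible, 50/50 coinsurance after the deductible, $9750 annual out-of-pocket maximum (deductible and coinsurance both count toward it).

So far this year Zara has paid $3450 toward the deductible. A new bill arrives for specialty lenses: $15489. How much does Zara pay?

$6300

Deductible still to meet: $3500 − $3450 = $50.
After the $50 deductible portion, $15489 − $50 = $15439 is subject to coinsurance.
Member's 50% share of $15439 is $7719.50.
Member responsibility before any cap: $50 + $7719.50 = $7769.50.
Year-to-date out-of-pocket would reach $3450 + $7769.50 = $11219.50, above the $9750 maximum, so the member pays only $9750 − $3450 = $6300.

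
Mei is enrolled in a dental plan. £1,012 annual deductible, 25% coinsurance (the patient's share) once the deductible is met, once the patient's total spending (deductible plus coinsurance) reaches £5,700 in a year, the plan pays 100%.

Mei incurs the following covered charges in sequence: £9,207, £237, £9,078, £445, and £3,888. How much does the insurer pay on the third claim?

£6,808.50

Claim 1 (£9,207): £1,012 to deductible, leaving £8,195; patient's 25% is £2,048.75. Cost to patient: £3,060.75. OOP to date £3,060.75. Plan pays £9,207 − £3,060.75 = £6,146.25.
Claim 2 (£237): deductible met; 25% of £237 = £59.25. Patient pays £59.25; OOP now £3,120. Insurer: £237 − £59.25 = £177.75.
Claim 3 (£9,078): deductible met; 25% of £9,078 = £2,269.50. Cost to patient: £2,269.50. OOP to date £5,389.50. Plan pays £9,078 − £2,269.50 = £6,808.50.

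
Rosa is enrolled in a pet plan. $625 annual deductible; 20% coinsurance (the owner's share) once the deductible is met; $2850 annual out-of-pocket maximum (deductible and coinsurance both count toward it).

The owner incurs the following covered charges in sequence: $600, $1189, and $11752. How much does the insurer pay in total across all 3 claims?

Claim 1 ($600): all of it applies to the deductible. Cost to owner: $600. OOP to date $600. Insurer: $600 − $600 = $0.
Claim 2 ($1189): deductible takes $25, $1164 remains; 20% of $1164 = $232.80. Owner pays $257.80; OOP now $857.80. Plan pays $1189 − $257.80 = $931.20.
Claim 3 ($11752): deductible already satisfied, so owner's share is 20% × $11752 = $2350.40. Adding that to $857.80 gives $3208.20, past the $2850 cap; owner pays only $2850 − $857.80 = $1992.20. Insurer: $11752 − $1992.20 = $9759.80.
Insurer total = bills − owner's total = $13541 − $2850 = $10691.

$10691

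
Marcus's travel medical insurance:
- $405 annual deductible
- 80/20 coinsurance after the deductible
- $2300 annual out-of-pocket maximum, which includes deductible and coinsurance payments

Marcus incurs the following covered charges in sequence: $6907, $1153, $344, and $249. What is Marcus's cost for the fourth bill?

$49.80

Bill 1, $6907: deductible takes $405, $6502 remains; traveler's 20% is $1300.40. Traveler owes $1705.40 (running OOP $1705.40).
Bill 2, $1153: deductible already satisfied, so traveler's share is 20% × $1153 = $230.60. Traveler owes $230.60 (running OOP $1936).
Bill 3, $344: deductible already satisfied, so traveler's share is 20% × $344 = $68.80. Cost to traveler: $68.80. OOP to date $2004.80.
Bill 4, $249: 20% coinsurance on $249 = $49.80. Traveler pays $49.80; OOP now $2054.60.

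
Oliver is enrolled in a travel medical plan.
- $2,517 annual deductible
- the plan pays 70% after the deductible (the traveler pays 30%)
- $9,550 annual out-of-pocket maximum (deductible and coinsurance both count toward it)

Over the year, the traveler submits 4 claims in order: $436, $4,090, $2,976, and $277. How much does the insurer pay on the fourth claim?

$193.90

Claim 1 — $436: fully absorbed by the deductible. Traveler pays $436; OOP now $436. Insurer: $436 − $436 = $0.
Claim 2 — $4,090: $2,081 finishes the deductible; $2,009 goes to coinsurance; 30% of $2,009 = $602.70. Cost to traveler: $2,683.70. OOP to date $3,119.70. Insurer: $4,090 − $2,683.70 = $1,406.30.
Claim 3 — $2,976: 30% coinsurance on $2,976 = $892.80. Traveler owes $892.80 (running OOP $4,012.50). Plan pays $2,976 − $892.80 = $2,083.20.
Claim 4 — $277: deductible met; 30% of $277 = $83.10. Traveler pays $83.10; OOP now $4,095.60. Insurer: $277 − $83.10 = $193.90.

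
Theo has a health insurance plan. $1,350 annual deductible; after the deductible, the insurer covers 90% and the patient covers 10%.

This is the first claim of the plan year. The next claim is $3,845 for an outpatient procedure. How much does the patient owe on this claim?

The full $1,350 deductible is still open; $1,350 of this bill applies to it.
That leaves $3,845 − $1,350 = $2,495 for coinsurance.
Patient's 10% share of $2,495 is $249.50.
That puts the patient's cost at $1,350 + $249.50 = $1,599.50.

$1,599.50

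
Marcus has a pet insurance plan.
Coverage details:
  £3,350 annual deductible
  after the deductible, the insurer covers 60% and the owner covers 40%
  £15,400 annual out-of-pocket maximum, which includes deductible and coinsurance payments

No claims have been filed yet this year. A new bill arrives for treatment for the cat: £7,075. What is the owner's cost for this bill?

Deductible not yet touched, so the first £3,350 of the bill goes to the deductible.
That leaves £7,075 − £3,350 = £3,725 for coinsurance.
Owner's 40% share of £3,725 is £1,490.
That puts the owner's cost at £3,350 + £1,490 = £4,840 before any cap.
Year-to-date out-of-pocket becomes £0 + £4,840 = £4,840, still under the £15,400 maximum, so no cap applies.

£4,840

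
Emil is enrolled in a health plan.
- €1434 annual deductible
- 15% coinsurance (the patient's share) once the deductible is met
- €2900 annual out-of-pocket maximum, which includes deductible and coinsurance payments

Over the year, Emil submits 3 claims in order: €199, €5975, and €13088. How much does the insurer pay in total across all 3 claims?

Claim 1 — €199: entire amount goes to the deductible. Cost to patient: €199. OOP to date €199. Insurer: €199 − €199 = €0.
Claim 2 — €5975: €1235 to deductible, leaving €4740; coinsurance €4740 × 15% = €711. Patient owes €1946 (running OOP €2145). Plan pays €5975 − €1946 = €4029.
Claim 3 — €13088: 15% coinsurance on €13088 = €1963.20. That would push OOP to €4108.20, over the €2900 cap, so patient pays €2900 − €2145 = €755. Plan pays €13088 − €755 = €12333.
Insurer total = bills − patient's total = €19262 − €2900 = €16362.

€16362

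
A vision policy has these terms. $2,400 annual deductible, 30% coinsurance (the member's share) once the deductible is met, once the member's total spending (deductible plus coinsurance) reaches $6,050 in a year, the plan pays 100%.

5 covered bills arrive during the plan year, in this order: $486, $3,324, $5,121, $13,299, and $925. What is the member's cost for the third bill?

$1,536.30

Claim 1 ($486): entire amount goes to the deductible. Cost to member: $486. OOP to date $486.
Claim 2 ($3,324): $1,914 to deductible, leaving $1,410; member's 30% is $423. Cost to member: $2,337. OOP to date $2,823.
Claim 3 ($5,121): deductible already satisfied, so member's share is 30% × $5,121 = $1,536.30. Member owes $1,536.30 (running OOP $4,359.30).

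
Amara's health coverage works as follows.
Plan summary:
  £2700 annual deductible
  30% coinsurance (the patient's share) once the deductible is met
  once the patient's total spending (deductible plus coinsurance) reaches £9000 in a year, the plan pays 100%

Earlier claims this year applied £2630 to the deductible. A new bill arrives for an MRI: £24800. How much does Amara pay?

£2630 of the £2700 deductible is already met, leaving £70.
That leaves £24800 − £70 = £24730 for coinsurance.
Patient's 30% share of £24730 is £7419.
So the patient owes £70 + £7419 = £7489 before any cap.
That would bring total out-of-pocket to £10119, past the £9000 cap. The patient is capped at £9000 − £2630 = £6370 on this claim.

£6370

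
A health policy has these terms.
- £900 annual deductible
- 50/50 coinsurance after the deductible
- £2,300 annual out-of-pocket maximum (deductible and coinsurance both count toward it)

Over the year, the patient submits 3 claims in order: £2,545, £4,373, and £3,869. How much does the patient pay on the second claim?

Claim 1 (£2,545): £900 to deductible, leaving £1,645; 50% of £1,645 = £822.50. Patient owes £1,722.50 (running OOP £1,722.50).
Claim 2 (£4,373): deductible already satisfied, so patient's share is 50% × £4,373 = £2,186.50. OOP would hit £3,909 > £2,300, so the cap limits the patient to £2,300 − £1,722.50 = £577.50.

£577.50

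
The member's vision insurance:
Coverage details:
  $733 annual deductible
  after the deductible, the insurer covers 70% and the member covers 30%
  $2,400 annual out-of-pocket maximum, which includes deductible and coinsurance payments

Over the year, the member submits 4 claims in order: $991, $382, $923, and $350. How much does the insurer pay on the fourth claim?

Bill 1, $991: $733 finishes the deductible; $258 goes to coinsurance; member's 30% is $77.40. Member owes $810.40 (running OOP $810.40). Plan pays $991 − $810.40 = $180.60.
Bill 2, $382: 30% coinsurance on $382 = $114.60. Cost to member: $114.60. OOP to date $925. Insurer: $382 − $114.60 = $267.40.
Bill 3, $923: 30% coinsurance on $923 = $276.90. Member pays $276.90; OOP now $1,201.90. Insurer: $923 − $276.90 = $646.10.
Bill 4, $350: deductible met; 30% of $350 = $105. Cost to member: $105. OOP to date $1,306.90. Insurer: $350 − $105 = $245.

$245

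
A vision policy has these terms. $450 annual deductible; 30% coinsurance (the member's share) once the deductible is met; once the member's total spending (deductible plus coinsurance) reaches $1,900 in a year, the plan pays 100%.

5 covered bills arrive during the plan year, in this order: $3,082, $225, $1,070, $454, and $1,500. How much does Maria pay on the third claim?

Claim 1 ($3,082): $450 to deductible, leaving $2,632; coinsurance $2,632 × 30% = $789.60. Cost to member: $1,239.60. OOP to date $1,239.60.
Claim 2 ($225): deductible met; 30% of $225 = $67.50. Cost to member: $67.50. OOP to date $1,307.10.
Claim 3 ($1,070): deductible already satisfied, so member's share is 30% × $1,070 = $321. Member owes $321 (running OOP $1,628.10).

$321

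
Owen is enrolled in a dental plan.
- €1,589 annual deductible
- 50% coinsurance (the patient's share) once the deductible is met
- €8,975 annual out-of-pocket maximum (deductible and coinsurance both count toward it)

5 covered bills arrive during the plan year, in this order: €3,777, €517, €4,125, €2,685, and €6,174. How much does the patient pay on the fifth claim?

€2,628.50

Claim 1 — €3,777: deductible takes €1,589, €2,188 remains; coinsurance €2,188 × 50% = €1,094. Cost to patient: €2,683. OOP to date €2,683.
Claim 2 — €517: deductible met; 50% of €517 = €258.50. Patient pays €258.50; OOP now €2,941.50.
Claim 3 — €4,125: deductible met; 50% of €4,125 = €2,062.50. Patient pays €2,062.50; OOP now €5,004.
Claim 4 — €2,685: 50% coinsurance on €2,685 = €1,342.50. Patient pays €1,342.50; OOP now €6,346.50.
Claim 5 — €6,174: deductible already satisfied, so patient's share is 50% × €6,174 = €3,087. OOP would hit €9,433.50 > €8,975, so the cap limits the patient to €8,975 − €6,346.50 = €2,628.50.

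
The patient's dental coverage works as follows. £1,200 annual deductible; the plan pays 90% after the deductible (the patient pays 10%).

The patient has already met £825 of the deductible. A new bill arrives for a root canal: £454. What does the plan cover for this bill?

Remaining deductible: £1,200 − £825 = £375.
After the £375 deductible portion, £454 − £375 = £79 is subject to coinsurance.
Patient's 10% share of £79 is £7.90.
That puts the patient's cost at £375 + £7.90 = £382.90.
Insurer pays the balance: £454 − £382.90 = £71.10.

£71.10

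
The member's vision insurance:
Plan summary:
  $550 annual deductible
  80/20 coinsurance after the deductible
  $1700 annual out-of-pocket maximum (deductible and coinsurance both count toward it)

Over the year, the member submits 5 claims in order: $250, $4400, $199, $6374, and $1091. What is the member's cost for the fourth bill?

Claim 1 ($250): entire amount goes to the deductible. Cost to member: $250. OOP to date $250.
Claim 2 ($4400): deductible takes $300, $4100 remains; 20% of $4100 = $820. Member owes $1120 (running OOP $1370).
Claim 3 ($199): deductible met; 20% of $199 = $39.80. Member pays $39.80; OOP now $1409.80.
Claim 4 ($6374): deductible met; 20% of $6374 = $1274.80. Adding that to $1409.80 gives $2684.60, past the $1700 cap; member pays only $1700 − $1409.80 = $290.20.

$290.20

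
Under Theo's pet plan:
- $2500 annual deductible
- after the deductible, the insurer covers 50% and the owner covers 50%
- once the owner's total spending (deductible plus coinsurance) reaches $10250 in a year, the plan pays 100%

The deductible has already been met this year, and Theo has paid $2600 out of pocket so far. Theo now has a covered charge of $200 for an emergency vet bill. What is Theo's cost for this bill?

$100

The deductible is already satisfied, so the full bill goes to coinsurance.
Coinsurance: $200 × 50% = $100.
Total out-of-pocket so far would be $2600 + $100 = $2700, below the $10250 cap — no reduction.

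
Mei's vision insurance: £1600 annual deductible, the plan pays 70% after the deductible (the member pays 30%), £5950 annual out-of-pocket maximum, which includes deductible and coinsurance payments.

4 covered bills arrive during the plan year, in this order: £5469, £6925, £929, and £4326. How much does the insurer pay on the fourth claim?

Claim 1 — £5469: £1600 finishes the deductible; £3869 goes to coinsurance; coinsurance £3869 × 30% = £1160.70. Member pays £2760.70; OOP now £2760.70. Plan pays £5469 − £2760.70 = £2708.30.
Claim 2 — £6925: 30% coinsurance on £6925 = £2077.50. Member pays £2077.50; OOP now £4838.20. Insurer: £6925 − £2077.50 = £4847.50.
Claim 3 — £929: deductible met; 30% of £929 = £278.70. Member owes £278.70 (running OOP £5116.90). Plan pays £929 − £278.70 = £650.30.
Claim 4 — £4326: deductible already satisfied, so member's share is 30% × £4326 = £1297.80. OOP would hit £6414.70 > £5950, so the cap limits the member to £5950 − £5116.90 = £833.10. Insurer: £4326 − £833.10 = £3492.90.

£3492.90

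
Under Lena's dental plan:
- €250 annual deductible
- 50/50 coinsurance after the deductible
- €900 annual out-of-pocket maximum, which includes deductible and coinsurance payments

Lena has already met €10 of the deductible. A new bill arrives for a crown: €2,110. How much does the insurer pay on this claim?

€1,220

€10 of the €250 deductible is already met, leaving €240.
The remaining €1,870 (= €2,110 − €240) moves to coinsurance.
50% of €1,870 = €935 falls to the patient.
That puts the patient's cost at €240 + €935 = €1,175 before any cap.
That would bring total out-of-pocket to €1,185, past the €900 cap. The patient is capped at €900 − €10 = €890 on this claim.
Insurer pays the balance: €2,110 − €890 = €1,220.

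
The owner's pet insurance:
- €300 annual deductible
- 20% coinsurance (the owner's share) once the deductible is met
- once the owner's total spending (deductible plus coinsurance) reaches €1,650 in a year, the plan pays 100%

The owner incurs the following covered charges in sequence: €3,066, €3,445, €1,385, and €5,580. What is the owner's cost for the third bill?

Claim 1 — €3,066: €300 to deductible, leaving €2,766; coinsurance €2,766 × 20% = €553.20. Cost to owner: €853.20. OOP to date €853.20.
Claim 2 — €3,445: 20% coinsurance on €3,445 = €689. Owner pays €689; OOP now €1,542.20.
Claim 3 — €1,385: deductible met; 20% of €1,385 = €277. Adding that to €1,542.20 gives €1,819.20, past the €1,650 cap; owner pays only €1,650 − €1,542.20 = €107.80.

€107.80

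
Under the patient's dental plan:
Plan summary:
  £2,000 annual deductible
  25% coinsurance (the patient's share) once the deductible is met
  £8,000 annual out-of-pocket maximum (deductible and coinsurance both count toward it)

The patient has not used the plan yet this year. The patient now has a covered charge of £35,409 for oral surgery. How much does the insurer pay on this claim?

Deductible not yet touched, so the first £2,000 of the bill goes to the deductible.
After the £2,000 deductible portion, £35,409 − £2,000 = £33,409 is subject to coinsurance.
Patient's 25% share of £33,409 is £8,352.25.
So the patient owes £2,000 + £8,352.25 = £10,352.25 before any cap.
Year-to-date out-of-pocket would reach £0 + £10,352.25 = £10,352.25, above the £8,000 maximum, so the patient pays only £8,000 − £0 = £8,000.
The insurer covers the remainder: £35,409 − £8,000 = £27,409.

£27,409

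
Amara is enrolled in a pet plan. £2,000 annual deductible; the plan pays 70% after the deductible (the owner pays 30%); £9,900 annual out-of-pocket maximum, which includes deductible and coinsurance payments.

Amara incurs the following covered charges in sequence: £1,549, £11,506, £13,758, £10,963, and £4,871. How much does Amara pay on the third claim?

#1 (£1,549): all of it applies to the deductible. Owner pays £1,549; OOP now £1,549.
#2 (£11,506): £451 to deductible, leaving £11,055; owner's 30% is £3,316.50. Owner owes £3,767.50 (running OOP £5,316.50).
#3 (£13,758): deductible already satisfied, so owner's share is 30% × £13,758 = £4,127.40. Owner owes £4,127.40 (running OOP £9,443.90).

£4,127.40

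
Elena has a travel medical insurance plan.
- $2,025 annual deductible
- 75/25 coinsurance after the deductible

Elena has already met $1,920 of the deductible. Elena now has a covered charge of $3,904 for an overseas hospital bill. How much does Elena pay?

$1,054.75

$1,920 of the $2,025 deductible is already met, leaving $105.
The remaining $3,799 (= $3,904 − $105) moves to coinsurance.
Traveler's 25% share of $3,799 is $949.75.
Traveler responsibility: $105 + $949.75 = $1,054.75.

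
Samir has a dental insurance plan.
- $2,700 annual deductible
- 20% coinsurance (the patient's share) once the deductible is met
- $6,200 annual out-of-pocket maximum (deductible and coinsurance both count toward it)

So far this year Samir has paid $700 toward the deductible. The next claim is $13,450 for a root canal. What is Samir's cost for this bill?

$4,290

Remaining deductible: $2,700 − $700 = $2,000.
The remaining $11,450 (= $13,450 − $2,000) moves to coinsurance.
Patient's 20% share of $11,450 is $2,290.
Patient responsibility before any cap: $2,000 + $2,290 = $4,290.
Cumulative spending $700 + $4,290 = $4,990 stays under the $6,200 maximum.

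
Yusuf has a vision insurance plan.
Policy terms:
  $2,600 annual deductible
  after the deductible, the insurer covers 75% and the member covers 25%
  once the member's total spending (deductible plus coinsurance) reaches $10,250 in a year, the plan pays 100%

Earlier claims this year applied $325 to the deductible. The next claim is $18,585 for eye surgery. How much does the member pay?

$6,352.50

$325 of the $2,600 deductible is already met, leaving $2,275.
After the $2,275 deductible portion, $18,585 − $2,275 = $16,310 is subject to coinsurance.
25% of $16,310 = $4,077.50 falls to the member.
So the member owes $2,275 + $4,077.50 = $6,352.50 before any cap.
Year-to-date out-of-pocket becomes $325 + $6,352.50 = $6,677.50, still under the $10,250 maximum, so no cap applies.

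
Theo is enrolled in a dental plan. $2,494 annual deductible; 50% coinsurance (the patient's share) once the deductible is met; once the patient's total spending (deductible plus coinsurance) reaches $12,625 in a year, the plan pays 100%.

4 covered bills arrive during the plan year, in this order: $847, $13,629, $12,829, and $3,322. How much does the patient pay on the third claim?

Bill 1, $847: all of it applies to the deductible. Patient owes $847 (running OOP $847).
Bill 2, $13,629: deductible takes $1,647, $11,982 remains; coinsurance $11,982 × 50% = $5,991. Patient pays $7,638; OOP now $8,485.
Bill 3, $12,829: 50% coinsurance on $12,829 = $6,414.50. That would push OOP to $14,899.50, over the $12,625 cap, so patient pays $12,625 − $8,485 = $4,140.

$4,140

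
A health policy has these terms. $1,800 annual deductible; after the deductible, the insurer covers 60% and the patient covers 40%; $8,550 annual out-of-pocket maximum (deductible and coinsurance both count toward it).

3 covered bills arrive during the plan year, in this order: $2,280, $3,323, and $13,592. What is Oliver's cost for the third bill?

#1 ($2,280): $1,800 finishes the deductible; $480 goes to coinsurance; 40% of $480 = $192. Patient owes $1,992 (running OOP $1,992).
#2 ($3,323): deductible met; 40% of $3,323 = $1,329.20. Patient owes $1,329.20 (running OOP $3,321.20).
#3 ($13,592): 40% coinsurance on $13,592 = $5,436.80. Adding that to $3,321.20 gives $8,758, past the $8,550 cap; patient pays only $8,550 − $3,321.20 = $5,228.80.

$5,228.80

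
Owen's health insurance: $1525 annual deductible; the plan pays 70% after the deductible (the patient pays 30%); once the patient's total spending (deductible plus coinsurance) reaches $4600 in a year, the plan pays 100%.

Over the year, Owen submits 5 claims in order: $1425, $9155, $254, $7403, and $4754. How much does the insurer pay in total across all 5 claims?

$18391

Claim 1 — $1425: fully absorbed by the deductible. Patient pays $1425; OOP now $1425. Insurer: $1425 − $1425 = $0.
Claim 2 — $9155: $100 to deductible, leaving $9055; 30% of $9055 = $2716.50. Patient owes $2816.50 (running OOP $4241.50). Insurer: $9155 − $2816.50 = $6338.50.
Claim 3 — $254: 30% coinsurance on $254 = $76.20. Patient owes $76.20 (running OOP $4317.70). Insurer: $254 − $76.20 = $177.80.
Claim 4 — $7403: deductible met; 30% of $7403 = $2220.90. Adding that to $4317.70 gives $6538.60, past the $4600 cap; patient pays only $4600 − $4317.70 = $282.30. Insurer: $7403 − $282.30 = $7120.70.
Claim 5 — $4754: 30% coinsurance on $4754 = $1426.20. OOP would hit $6026.20 > $4600, so the cap limits the patient to $4600 − $4600 = $0. Insurer: $4754 − $0 = $4754.
Insurer total: $0 + $6338.50 + $177.80 + $7120.70 + $4754 = $18391.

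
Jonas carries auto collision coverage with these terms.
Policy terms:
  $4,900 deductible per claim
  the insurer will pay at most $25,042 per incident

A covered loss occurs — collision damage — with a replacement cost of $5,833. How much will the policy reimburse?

After the deductible, $5,833 − $4,900 = $933 remains.
$933 ≤ $25,042, so the limit doesn't bind; insurer pays $933.

$933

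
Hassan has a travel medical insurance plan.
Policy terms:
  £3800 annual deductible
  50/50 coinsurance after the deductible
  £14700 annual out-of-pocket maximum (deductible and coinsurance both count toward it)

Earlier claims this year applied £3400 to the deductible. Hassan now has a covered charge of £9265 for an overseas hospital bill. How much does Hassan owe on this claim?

£4832.50

Deductible still to meet: £3800 − £3400 = £400.
The remaining £8865 (= £9265 − £400) moves to coinsurance.
50% of £8865 = £4432.50 falls to the traveler.
That puts the traveler's cost at £400 + £4432.50 = £4832.50 before any cap.
Cumulative spending £3400 + £4832.50 = £8232.50 stays under the £14700 maximum.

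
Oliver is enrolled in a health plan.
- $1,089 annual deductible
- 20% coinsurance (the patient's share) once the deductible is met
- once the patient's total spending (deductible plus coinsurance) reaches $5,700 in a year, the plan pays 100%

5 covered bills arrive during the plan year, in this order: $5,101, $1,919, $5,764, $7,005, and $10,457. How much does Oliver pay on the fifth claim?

#1 ($5,101): deductible takes $1,089, $4,012 remains; coinsurance $4,012 × 20% = $802.40. Cost to patient: $1,891.40. OOP to date $1,891.40.
#2 ($1,919): deductible already satisfied, so patient's share is 20% × $1,919 = $383.80. Patient owes $383.80 (running OOP $2,275.20).
#3 ($5,764): deductible already satisfied, so patient's share is 20% × $5,764 = $1,152.80. Patient pays $1,152.80; OOP now $3,428.
#4 ($7,005): deductible met; 20% of $7,005 = $1,401. Cost to patient: $1,401. OOP to date $4,829.
#5 ($10,457): 20% coinsurance on $10,457 = $2,091.40. Adding that to $4,829 gives $6,920.40, past the $5,700 cap; patient pays only $5,700 − $4,829 = $871.

$871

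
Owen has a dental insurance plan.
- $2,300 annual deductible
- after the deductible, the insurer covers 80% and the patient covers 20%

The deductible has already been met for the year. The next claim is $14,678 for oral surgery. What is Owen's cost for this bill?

$2,935.60

The deductible is already satisfied, so the full bill goes to coinsurance.
Patient's 20% share of $14,678 is $2,935.60.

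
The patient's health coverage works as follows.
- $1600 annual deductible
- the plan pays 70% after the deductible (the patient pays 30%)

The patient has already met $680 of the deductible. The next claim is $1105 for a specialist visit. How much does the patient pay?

$680 of the $1600 deductible is already met, leaving $920.
After the $920 deductible portion, $1105 − $920 = $185 is subject to coinsurance.
Patient's 30% share of $185 is $55.50.
Patient responsibility: $920 + $55.50 = $975.50.

$975.50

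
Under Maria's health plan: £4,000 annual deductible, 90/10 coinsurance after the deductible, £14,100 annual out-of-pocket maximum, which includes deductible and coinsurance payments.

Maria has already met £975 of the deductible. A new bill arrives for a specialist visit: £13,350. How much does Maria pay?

£4,057.50

Deductible still to meet: £4,000 − £975 = £3,025.
After the £3,025 deductible portion, £13,350 − £3,025 = £10,325 is subject to coinsurance.
Patient's 10% share of £10,325 is £1,032.50.
So the patient owes £3,025 + £1,032.50 = £4,057.50 before any cap.
Cumulative spending £975 + £4,057.50 = £5,032.50 stays under the £14,100 maximum.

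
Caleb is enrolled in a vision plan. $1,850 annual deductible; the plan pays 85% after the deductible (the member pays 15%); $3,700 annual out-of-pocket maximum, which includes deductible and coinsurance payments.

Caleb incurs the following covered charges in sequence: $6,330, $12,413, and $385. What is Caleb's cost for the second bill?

Claim 1 ($6,330): deductible takes $1,850, $4,480 remains; member's 15% is $672. Member owes $2,522 (running OOP $2,522).
Claim 2 ($12,413): deductible already satisfied, so member's share is 15% × $12,413 = $1,861.95. That would push OOP to $4,383.95, over the $3,700 cap, so member pays $3,700 − $2,522 = $1,178.

$1,178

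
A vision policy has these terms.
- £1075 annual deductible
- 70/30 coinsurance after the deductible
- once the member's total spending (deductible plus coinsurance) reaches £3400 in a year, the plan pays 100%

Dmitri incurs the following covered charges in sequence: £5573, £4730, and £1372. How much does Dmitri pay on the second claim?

Bill 1, £5573: £1075 finishes the deductible; £4498 goes to coinsurance; 30% of £4498 = £1349.40. Member pays £2424.40; OOP now £2424.40.
Bill 2, £4730: 30% coinsurance on £4730 = £1419. That would push OOP to £3843.40, over the £3400 cap, so member pays £3400 − £2424.40 = £975.60.

£975.60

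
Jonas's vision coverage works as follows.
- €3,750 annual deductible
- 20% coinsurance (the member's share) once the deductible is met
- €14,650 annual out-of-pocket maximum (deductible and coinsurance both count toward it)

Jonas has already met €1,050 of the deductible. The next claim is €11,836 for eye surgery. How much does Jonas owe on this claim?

€1,050 of the €3,750 deductible is already met, leaving €2,700.
After the €2,700 deductible portion, €11,836 − €2,700 = €9,136 is subject to coinsurance.
Coinsurance: €9,136 × 20% = €1,827.20.
That puts the member's cost at €2,700 + €1,827.20 = €4,527.20 before any cap.
Year-to-date out-of-pocket becomes €1,050 + €4,527.20 = €5,577.20, still under the €14,650 maximum, so no cap applies.

€4,527.20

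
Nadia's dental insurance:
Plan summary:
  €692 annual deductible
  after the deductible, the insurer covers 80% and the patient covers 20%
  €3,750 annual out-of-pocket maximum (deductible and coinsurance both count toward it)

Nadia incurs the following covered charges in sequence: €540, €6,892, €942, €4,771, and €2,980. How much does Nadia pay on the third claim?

Claim 1 — €540: fully absorbed by the deductible. Cost to patient: €540. OOP to date €540.
Claim 2 — €6,892: €152 to deductible, leaving €6,740; coinsurance €6,740 × 20% = €1,348. Patient pays €1,500; OOP now €2,040.
Claim 3 — €942: deductible already satisfied, so patient's share is 20% × €942 = €188.40. Patient owes €188.40 (running OOP €2,228.40).

€188.40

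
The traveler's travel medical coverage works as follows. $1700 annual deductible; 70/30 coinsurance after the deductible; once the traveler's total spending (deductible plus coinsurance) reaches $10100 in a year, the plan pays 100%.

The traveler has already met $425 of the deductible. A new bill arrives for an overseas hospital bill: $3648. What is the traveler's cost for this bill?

$1986.90

$425 of the $1700 deductible is already met, leaving $1275.
That leaves $3648 − $1275 = $2373 for coinsurance.
30% of $2373 = $711.90 falls to the traveler.
That puts the traveler's cost at $1275 + $711.90 = $1986.90 before any cap.
Year-to-date out-of-pocket becomes $425 + $1986.90 = $2411.90, still under the $10100 maximum, so no cap applies.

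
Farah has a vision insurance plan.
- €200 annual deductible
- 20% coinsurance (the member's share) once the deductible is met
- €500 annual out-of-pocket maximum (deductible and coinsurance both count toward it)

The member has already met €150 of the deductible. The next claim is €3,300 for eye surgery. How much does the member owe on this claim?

Deductible still to meet: €200 − €150 = €50.
After the €50 deductible portion, €3,300 − €50 = €3,250 is subject to coinsurance.
Coinsurance: €3,250 × 20% = €650.
Member responsibility before any cap: €50 + €650 = €700.
Year-to-date out-of-pocket would reach €150 + €700 = €850, above the €500 maximum, so the member pays only €500 − €150 = €350.

€350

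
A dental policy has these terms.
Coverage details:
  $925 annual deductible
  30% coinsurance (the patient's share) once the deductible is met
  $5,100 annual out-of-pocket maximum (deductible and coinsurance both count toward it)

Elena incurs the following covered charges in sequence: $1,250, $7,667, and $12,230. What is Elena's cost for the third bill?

$1,777.40

#1 ($1,250): deductible takes $925, $325 remains; 30% of $325 = $97.50. Patient pays $1,022.50; OOP now $1,022.50.
#2 ($7,667): deductible already satisfied, so patient's share is 30% × $7,667 = $2,300.10. Patient pays $2,300.10; OOP now $3,322.60.
#3 ($12,230): deductible met; 30% of $12,230 = $3,669. Adding that to $3,322.60 gives $6,991.60, past the $5,100 cap; patient pays only $5,100 − $3,322.60 = $1,777.40.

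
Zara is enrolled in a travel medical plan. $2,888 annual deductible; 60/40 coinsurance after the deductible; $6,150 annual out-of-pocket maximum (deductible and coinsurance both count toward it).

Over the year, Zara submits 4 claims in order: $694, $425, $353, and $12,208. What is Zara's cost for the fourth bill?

$4,678

#1 ($694): fully absorbed by the deductible. Cost to traveler: $694. OOP to date $694.
#2 ($425): all of it applies to the deductible. Cost to traveler: $425. OOP to date $1,119.
#3 ($353): fully absorbed by the deductible. Traveler owes $353 (running OOP $1,472).
#4 ($12,208): deductible takes $1,416, $10,792 remains; traveler's 40% is $4,316.80. Deductible plus coinsurance: $1,416 + $4,316.80 = $5,732.80. That would push OOP to $7,204.80, over the $6,150 cap, so traveler pays $6,150 − $1,472 = $4,678.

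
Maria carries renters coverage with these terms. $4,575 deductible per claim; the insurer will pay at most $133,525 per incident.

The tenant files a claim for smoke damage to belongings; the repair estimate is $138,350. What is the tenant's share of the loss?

$4,825

Subtract the deductible: $138,350 − $4,575 = $133,775.
Since $133,775 > $133,525, the payout is capped at $133,525.
Out of pocket: $138,350 − $133,525 = $4,825.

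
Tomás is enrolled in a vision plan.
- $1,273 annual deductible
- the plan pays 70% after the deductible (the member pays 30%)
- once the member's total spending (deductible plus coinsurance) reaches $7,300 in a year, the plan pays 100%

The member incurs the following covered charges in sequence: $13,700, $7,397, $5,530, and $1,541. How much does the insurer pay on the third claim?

$5,450.20

Claim 1 — $13,700: $1,273 to deductible, leaving $12,427; 30% of $12,427 = $3,728.10. Member owes $5,001.10 (running OOP $5,001.10). Insurer: $13,700 − $5,001.10 = $8,698.90.
Claim 2 — $7,397: deductible already satisfied, so member's share is 30% × $7,397 = $2,219.10. Member pays $2,219.10; OOP now $7,220.20. Plan pays $7,397 − $2,219.10 = $5,177.90.
Claim 3 — $5,530: deductible met; 30% of $5,530 = $1,659. Adding that to $7,220.20 gives $8,879.20, past the $7,300 cap; member pays only $7,300 − $7,220.20 = $79.80. Plan pays $5,530 − $79.80 = $5,450.20.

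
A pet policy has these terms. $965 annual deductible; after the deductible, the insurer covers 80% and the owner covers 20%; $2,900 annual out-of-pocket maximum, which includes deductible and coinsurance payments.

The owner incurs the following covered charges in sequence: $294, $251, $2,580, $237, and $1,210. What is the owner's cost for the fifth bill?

#1 ($294): all of it applies to the deductible. Owner pays $294; OOP now $294.
#2 ($251): entire amount goes to the deductible. Cost to owner: $251. OOP to date $545.
#3 ($2,580): $420 finishes the deductible; $2,160 goes to coinsurance; 20% of $2,160 = $432. Owner pays $852; OOP now $1,397.
#4 ($237): deductible met; 20% of $237 = $47.40. Owner owes $47.40 (running OOP $1,444.40).
#5 ($1,210): 20% coinsurance on $1,210 = $242. Owner owes $242 (running OOP $1,686.40).

$242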